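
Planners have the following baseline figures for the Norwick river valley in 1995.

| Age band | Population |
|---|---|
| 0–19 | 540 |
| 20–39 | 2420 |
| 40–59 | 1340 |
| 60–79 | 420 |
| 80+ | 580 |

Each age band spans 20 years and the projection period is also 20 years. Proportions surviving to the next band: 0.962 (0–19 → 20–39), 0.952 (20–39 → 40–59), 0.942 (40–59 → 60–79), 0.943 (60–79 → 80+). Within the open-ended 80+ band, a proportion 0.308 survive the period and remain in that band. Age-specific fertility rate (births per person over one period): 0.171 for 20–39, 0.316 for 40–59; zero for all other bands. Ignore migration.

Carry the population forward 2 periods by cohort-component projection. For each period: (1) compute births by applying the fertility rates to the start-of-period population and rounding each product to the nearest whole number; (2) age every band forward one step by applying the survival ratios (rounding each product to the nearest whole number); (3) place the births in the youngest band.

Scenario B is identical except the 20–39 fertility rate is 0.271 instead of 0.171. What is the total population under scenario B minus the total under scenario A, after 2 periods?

Let band 1 be 0–19 through band 5 = 80+.
Period 1.
Births: 2420 × 0.171 = 414 ; 1340 × 0.316 = 423 → 837
Band 2: 540 × 0.962 = 519
Band 3: 2420 × 0.952 = 2304
Band 4: 1340 × 0.942 = 1262
Band 5: 420 × 0.943 + 580 × 0.308 = 396 + 179 = 575
Giving 837 / 519 / 2304 / 1262 / 575.
Period 2.
Births: 519 × 0.171 = 89 ; 2304 × 0.316 = 728 → 817
Band 2: 837 × 0.962 = 805
Band 3: 519 × 0.952 = 494
Band 4: 2304 × 0.942 = 2170
Band 5: 1262 × 0.943 + 575 × 0.308 = 1190 + 177 = 1367
Giving 817 / 805 / 494 / 2170 / 1367.
Scenario A total after 2 periods: 5653
Scenario B projection —
Period 1.
Births: 2420 × 0.271 = 656 ; 1340 × 0.316 = 423 → 1079
Band 2: 540 × 0.962 = 519
Band 3: 2420 × 0.952 = 2304
Band 4: 1340 × 0.942 = 1262
Band 5: 420 × 0.943 + 580 × 0.308 = 396 + 179 = 575
Giving 1079 / 519 / 2304 / 1262 / 575.
Period 2.
Births: 519 × 0.271 = 141 ; 2304 × 0.316 = 728 → 869
Band 2: 1079 × 0.962 = 1038
Band 3: 519 × 0.952 = 494
Band 4: 2304 × 0.942 = 2170
Band 5: 1262 × 0.943 + 575 × 0.308 = 1190 + 177 = 1367
Giving 869 / 1038 / 494 / 2170 / 1367.
Scenario B total after 2 periods: 5938
Difference B − A = 5938 − 5653 = 285

285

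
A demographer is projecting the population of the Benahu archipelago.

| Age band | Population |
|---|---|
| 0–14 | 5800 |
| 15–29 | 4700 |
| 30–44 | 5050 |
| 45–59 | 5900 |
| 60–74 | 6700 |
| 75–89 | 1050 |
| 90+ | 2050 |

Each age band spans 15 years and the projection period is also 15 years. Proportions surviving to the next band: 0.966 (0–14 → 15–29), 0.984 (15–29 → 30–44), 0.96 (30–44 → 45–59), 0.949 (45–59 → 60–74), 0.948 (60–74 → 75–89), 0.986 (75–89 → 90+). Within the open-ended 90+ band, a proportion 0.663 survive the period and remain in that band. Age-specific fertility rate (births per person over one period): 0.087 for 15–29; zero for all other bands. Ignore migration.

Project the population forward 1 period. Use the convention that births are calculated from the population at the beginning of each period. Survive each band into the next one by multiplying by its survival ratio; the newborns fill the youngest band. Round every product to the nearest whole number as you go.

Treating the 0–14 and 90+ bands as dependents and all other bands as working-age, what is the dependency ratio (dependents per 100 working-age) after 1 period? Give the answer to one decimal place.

10.4

Numbering the groups 1..7 from youngest to oldest:
Period 1.
Births: 4700 × 0.087 = 409
Group 2: 5800 × 0.966 = 5603
Group 3: 4700 × 0.984 = 4625
Group 4: 5050 × 0.96 = 4848
Group 5: 5900 × 0.949 = 5599
Group 6: 6700 × 0.948 = 6352
Group 7: 1050 × 0.986 + 2050 × 0.663 = 1035 + 1359 = 2394
End of period: [409, 5603, 4625, 4848, 5599, 6352, 2394]
Dependents (band 0–14 + band 90+) = 409 + 2394 = 2803; working-age = 27027; ratio = 2803/27027 × 100 = 10.4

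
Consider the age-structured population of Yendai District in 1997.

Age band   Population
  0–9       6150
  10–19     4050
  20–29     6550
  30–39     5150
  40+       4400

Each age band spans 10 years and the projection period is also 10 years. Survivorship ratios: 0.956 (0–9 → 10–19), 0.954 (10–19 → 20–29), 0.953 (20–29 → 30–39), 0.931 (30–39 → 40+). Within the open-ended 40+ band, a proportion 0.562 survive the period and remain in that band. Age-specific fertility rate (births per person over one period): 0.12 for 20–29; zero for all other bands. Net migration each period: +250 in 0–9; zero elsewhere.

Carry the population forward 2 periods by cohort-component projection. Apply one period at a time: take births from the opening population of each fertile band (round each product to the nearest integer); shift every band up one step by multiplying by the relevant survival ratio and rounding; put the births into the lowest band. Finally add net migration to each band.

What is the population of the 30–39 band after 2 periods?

— Period 1 —
Births: 6550 × 0.12 = 786
10–19: 6150 × 0.956 = 5879
20–29: 4050 × 0.954 = 3864
30–39: 6550 × 0.953 = 6242
40+: 5150 × 0.931 + 4400 × 0.562 = 4795 + 2473 = 7268
Net migration: 0–9 + 250 → 1036
Population now: 0–9=1036, 10–19=5879, 20–29=3864, 30–39=6242, 40+=7268
— Period 2 —
Births: 3864 × 0.12 = 464
10–19: 1036 × 0.956 = 990
20–29: 5879 × 0.954 = 5609
30–39: 3864 × 0.953 = 3682
40+: 6242 × 0.931 + 7268 × 0.562 = 5811 + 4085 = 9896
Net migration: 0–9 + 250 → 714
Population now: 0–9=714, 10–19=990, 20–29=5609, 30–39=3682, 40+=9896

3682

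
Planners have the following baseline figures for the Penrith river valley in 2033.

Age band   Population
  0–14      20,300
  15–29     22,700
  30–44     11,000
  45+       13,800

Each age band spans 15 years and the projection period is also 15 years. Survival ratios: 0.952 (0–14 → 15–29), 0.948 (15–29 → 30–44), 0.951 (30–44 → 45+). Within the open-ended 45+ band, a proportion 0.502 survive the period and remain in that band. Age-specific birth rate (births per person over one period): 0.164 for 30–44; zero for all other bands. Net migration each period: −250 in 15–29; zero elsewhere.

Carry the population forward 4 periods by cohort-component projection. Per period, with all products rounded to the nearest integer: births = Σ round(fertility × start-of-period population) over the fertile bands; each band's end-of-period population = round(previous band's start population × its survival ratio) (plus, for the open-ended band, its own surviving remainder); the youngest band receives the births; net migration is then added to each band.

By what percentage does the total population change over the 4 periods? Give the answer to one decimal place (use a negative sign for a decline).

Call the groups 1 to 4, youngest first.
Period 1:
Births: 11000 * 0.164 = 1804
Group 2: 20300 * 0.952 = 19326
Group 3: 22700 * 0.948 = 21520
Group 4: 11000 * 0.951 + 13800 * 0.502 = 10461 + 6928 = 17389
Net migration: Group 2 − 250 → 19076
Population now: 0–14=1804, 15–29=19076, 30–44=21520, 45+=17389
Period 2:
Births: 21520 * 0.164 = 3529
Group 2: 1804 * 0.952 = 1717
Group 3: 19076 * 0.948 = 18084
Group 4: 21520 * 0.951 + 17389 * 0.502 = 20466 + 8729 = 29195
Net migration: Group 2 − 250 → 1467
Population now: 0–14=3529, 15–29=1467, 30–44=18084, 45+=29195
Period 3:
Births: 18084 * 0.164 = 2966
Group 2: 3529 * 0.952 = 3360
Group 3: 1467 * 0.948 = 1391
Group 4: 18084 * 0.951 + 29195 * 0.502 = 17198 + 14656 = 31854
Net migration: Group 2 − 250 → 3110
Population now: 0–14=2966, 15–29=3110, 30–44=1391, 45+=31854
Period 4:
Births: 1391 * 0.164 = 228
Group 2: 2966 * 0.952 = 2824
Group 3: 3110 * 0.948 = 2948
Group 4: 1391 * 0.951 + 31854 * 0.502 = 1323 + 15991 = 17314
Net migration: Group 2 − 250 → 2574
Population now: 0–14=228, 15–29=2574, 30–44=2948, 45+=17314
Total: 67800 → 23064; change = -44736; percentage change = -66.0%

-66.0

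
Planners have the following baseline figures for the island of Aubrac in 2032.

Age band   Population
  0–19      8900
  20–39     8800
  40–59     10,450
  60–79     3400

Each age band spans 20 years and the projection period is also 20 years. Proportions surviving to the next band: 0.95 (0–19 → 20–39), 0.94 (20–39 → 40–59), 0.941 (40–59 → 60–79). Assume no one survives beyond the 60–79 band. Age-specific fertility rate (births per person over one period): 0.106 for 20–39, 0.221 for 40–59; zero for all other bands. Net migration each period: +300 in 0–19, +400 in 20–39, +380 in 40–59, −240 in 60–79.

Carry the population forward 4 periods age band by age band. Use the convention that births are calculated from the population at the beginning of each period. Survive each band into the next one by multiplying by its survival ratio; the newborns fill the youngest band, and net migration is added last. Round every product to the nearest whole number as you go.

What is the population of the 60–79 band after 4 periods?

(Bands numbered youngest = 1 to oldest = 4.)
[period 1]
Births: 8800 × 0.106 = 933 ; 10450 × 0.221 = 2309 — total 3242
Band 2: 8900 × 0.95 = 8455
Band 3: 8800 × 0.94 = 8272
Band 4: 10450 × 0.941 = 9833
Net migration: Band 1 + 300 → 3542; Band 2 + 400 → 8855; Band 3 + 380 → 8652; Band 4 − 240 → 9593
Population now: 0–19=3542, 20–39=8855, 40–59=8652, 60–79=9593
[period 2]
Births: 8855 × 0.106 = 939 ; 8652 × 0.221 = 1912 — total 2851
Band 2: 3542 × 0.95 = 3365
Band 3: 8855 × 0.94 = 8324
Band 4: 8652 × 0.941 = 8142
Net migration: Band 1 + 300 → 3151; Band 2 + 400 → 3765; Band 3 + 380 → 8704; Band 4 − 240 → 7902
Population now: 0–19=3151, 20–39=3765, 40–59=8704, 60–79=7902
[period 3]
Births: 3765 × 0.106 = 399 ; 8704 × 0.221 = 1924 — total 2323
Band 2: 3151 × 0.95 = 2993
Band 3: 3765 × 0.94 = 3539
Band 4: 8704 × 0.941 = 8190
Net migration: Band 1 + 300 → 2623; Band 2 + 400 → 3393; Band 3 + 380 → 3919; Band 4 − 240 → 7950
Population now: 0–19=2623, 20–39=3393, 40–59=3919, 60–79=7950
[period 4]
Births: 3393 × 0.106 = 360 ; 3919 × 0.221 = 866 — total 1226
Band 2: 2623 × 0.95 = 2492
Band 3: 3393 × 0.94 = 3189
Band 4: 3919 × 0.941 = 3688
Net migration: Band 1 + 300 → 1526; Band 2 + 400 → 2892; Band 3 + 380 → 3569; Band 4 − 240 → 3448
Population now: 0–19=1526, 20–39=2892, 40–59=3569, 60–79=3448

3448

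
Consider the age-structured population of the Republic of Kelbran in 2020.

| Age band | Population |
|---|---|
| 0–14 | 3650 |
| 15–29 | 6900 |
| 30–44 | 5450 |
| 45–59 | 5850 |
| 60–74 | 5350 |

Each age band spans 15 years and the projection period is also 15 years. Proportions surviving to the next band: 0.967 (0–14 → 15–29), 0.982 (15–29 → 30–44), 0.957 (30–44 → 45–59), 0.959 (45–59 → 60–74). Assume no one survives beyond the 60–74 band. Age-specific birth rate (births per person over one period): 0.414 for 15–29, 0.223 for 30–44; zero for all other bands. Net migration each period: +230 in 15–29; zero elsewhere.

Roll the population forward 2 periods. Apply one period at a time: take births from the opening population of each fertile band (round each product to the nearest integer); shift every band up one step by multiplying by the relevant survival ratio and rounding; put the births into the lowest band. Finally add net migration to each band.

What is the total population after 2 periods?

22415

Period 1.
Births: 6900 * 0.414 = 2857, 5450 * 0.223 = 1215 ⇒ total 4072
15–29: 3650 * 0.967 = 3530
30–44: 6900 * 0.982 = 6776
45–59: 5450 * 0.957 = 5216
60–74: 5850 * 0.959 = 5610
Net migration: 15–29 + 230 → 3760
End of period: [4072, 3760, 6776, 5216, 5610]
Period 2.
Births: 3760 * 0.414 = 1557, 6776 * 0.223 = 1511 ⇒ total 3068
15–29: 4072 * 0.967 = 3938
30–44: 3760 * 0.982 = 3692
45–59: 6776 * 0.957 = 6485
60–74: 5216 * 0.959 = 5002
Net migration: 15–29 + 230 → 4168
End of period: [3068, 4168, 3692, 6485, 5002]
Total after period 2: 3068 + 4168 + 3692 + 6485 + 5002 = 22415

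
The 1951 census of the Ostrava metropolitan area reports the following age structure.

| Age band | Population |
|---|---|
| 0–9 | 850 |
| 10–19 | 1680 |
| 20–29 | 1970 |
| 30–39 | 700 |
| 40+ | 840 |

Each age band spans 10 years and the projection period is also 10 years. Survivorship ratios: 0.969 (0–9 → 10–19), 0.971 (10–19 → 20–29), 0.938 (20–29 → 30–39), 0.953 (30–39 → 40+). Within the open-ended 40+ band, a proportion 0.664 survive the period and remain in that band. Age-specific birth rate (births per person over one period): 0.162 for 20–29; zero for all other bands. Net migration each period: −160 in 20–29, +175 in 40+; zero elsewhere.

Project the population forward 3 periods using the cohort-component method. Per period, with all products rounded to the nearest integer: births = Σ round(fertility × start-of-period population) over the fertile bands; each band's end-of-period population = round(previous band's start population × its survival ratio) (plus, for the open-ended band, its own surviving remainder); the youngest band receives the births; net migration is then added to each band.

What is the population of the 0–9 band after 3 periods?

Let band 1 be 0–9 through band 5 = 40+.
[period 1]
Births: 1970 × 0.162 = 319
Band 2: 850 × 0.969 = 824
Band 3: 1680 × 0.971 = 1631
Band 4: 1970 × 0.938 = 1848
Band 5: 700 × 0.953 + 840 × 0.664 = 667 + 558 = 1225
Net migration: Band 3 − 160 → 1471; Band 5 + 175 → 1400
→ [319, 824, 1471, 1848, 1400]
[period 2]
Births: 1471 × 0.162 = 238
Band 2: 319 × 0.969 = 309
Band 3: 824 × 0.971 = 800
Band 4: 1471 × 0.938 = 1380
Band 5: 1848 × 0.953 + 1400 × 0.664 = 1761 + 930 = 2691
Net migration: Band 3 − 160 → 640; Band 5 + 175 → 2866
→ [238, 309, 640, 1380, 2866]
[period 3]
Births: 640 × 0.162 = 104
Band 2: 238 × 0.969 = 231
Band 3: 309 × 0.971 = 300
Band 4: 640 × 0.938 = 600
Band 5: 1380 × 0.953 + 2866 × 0.664 = 1315 + 1903 = 3218
Net migration: Band 3 − 160 → 140; Band 5 + 175 → 3393
→ [104, 231, 140, 600, 3393]

104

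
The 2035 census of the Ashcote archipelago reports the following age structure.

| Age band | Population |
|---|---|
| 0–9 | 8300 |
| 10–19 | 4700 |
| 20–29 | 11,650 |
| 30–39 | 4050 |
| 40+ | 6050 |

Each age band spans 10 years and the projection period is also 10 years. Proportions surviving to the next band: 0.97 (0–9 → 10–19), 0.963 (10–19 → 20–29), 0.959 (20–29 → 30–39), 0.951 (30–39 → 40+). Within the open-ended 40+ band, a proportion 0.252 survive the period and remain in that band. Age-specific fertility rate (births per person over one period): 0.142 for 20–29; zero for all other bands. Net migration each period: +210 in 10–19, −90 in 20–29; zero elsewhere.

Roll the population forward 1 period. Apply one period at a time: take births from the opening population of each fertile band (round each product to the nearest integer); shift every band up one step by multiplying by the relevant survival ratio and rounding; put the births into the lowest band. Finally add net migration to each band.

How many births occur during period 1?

1654

— Period 1 —
Births: 11650 × 0.142 = 1654
10–19: 8300 × 0.97 = 8051
20–29: 4700 × 0.963 = 4526
30–39: 11650 × 0.959 = 11172
40+: 4050 × 0.951 + 6050 × 0.252 = 3852 + 1525 = 5377
Net migration: 10–19 + 210 → 8261; 20–29 − 90 → 4436
End of period: [1654, 8261, 4436, 11172, 5377]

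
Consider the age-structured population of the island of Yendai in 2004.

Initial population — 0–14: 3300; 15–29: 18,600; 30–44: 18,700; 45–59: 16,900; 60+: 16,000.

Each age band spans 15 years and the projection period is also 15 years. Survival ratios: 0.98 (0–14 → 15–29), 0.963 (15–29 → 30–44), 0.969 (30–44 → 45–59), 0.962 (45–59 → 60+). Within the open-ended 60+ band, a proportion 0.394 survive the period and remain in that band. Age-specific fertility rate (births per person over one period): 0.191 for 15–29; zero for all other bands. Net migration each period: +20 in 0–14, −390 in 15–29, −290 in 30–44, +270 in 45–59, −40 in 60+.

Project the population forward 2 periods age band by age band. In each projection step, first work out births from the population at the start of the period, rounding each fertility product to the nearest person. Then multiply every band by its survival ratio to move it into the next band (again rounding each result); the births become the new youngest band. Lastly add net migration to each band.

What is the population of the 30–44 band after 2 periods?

2449

[period 1]
Births: 18600 × 0.191 = 3553
15–29: 3300 × 0.98 = 3234
30–44: 18600 × 0.963 = 17912
45–59: 18700 × 0.969 = 18120
60+: 16900 × 0.962 + 16000 × 0.394 = 16258 + 6304 = 22562
Net migration: 0–14 + 20 → 3573; 15–29 − 390 → 2844; 30–44 − 290 → 17622; 45–59 + 270 → 18390; 60+ − 40 → 22522
→ [3573, 2844, 17622, 18390, 22522]
[period 2]
Births: 2844 × 0.191 = 543
15–29: 3573 × 0.98 = 3502
30–44: 2844 × 0.963 = 2739
45–59: 17622 × 0.969 = 17076
60+: 18390 × 0.962 + 22522 × 0.394 = 17691 + 8874 = 26565
Net migration: 0–14 + 20 → 563; 15–29 − 390 → 3112; 30–44 − 290 → 2449; 45–59 + 270 → 17346; 60+ − 40 → 26525
→ [563, 3112, 2449, 17346, 26525]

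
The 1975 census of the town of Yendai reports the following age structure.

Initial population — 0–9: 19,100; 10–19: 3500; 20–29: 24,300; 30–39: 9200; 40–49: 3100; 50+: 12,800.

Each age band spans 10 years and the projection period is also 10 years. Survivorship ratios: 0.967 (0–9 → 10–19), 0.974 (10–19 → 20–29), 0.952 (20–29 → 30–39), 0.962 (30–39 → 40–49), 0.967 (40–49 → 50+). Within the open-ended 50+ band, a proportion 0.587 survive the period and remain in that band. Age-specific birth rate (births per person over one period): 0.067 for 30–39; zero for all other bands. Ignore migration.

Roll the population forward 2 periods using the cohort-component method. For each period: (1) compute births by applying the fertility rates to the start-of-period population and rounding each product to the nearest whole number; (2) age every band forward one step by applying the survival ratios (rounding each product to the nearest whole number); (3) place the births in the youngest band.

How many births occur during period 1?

616

Let group 1 be 0–9 through group 6 = 50+.
— Period 1 —
Births: 9200 × 0.067 = 616
Group 2: 19100 × 0.967 = 18470
Group 3: 3500 × 0.974 = 3409
Group 4: 24300 × 0.952 = 23134
Group 5: 9200 × 0.962 = 8850
Group 6: 3100 × 0.967 + 12800 × 0.587 = 2998 + 7514 = 10512
Giving 616 / 18470 / 3409 / 23134 / 8850 / 10512.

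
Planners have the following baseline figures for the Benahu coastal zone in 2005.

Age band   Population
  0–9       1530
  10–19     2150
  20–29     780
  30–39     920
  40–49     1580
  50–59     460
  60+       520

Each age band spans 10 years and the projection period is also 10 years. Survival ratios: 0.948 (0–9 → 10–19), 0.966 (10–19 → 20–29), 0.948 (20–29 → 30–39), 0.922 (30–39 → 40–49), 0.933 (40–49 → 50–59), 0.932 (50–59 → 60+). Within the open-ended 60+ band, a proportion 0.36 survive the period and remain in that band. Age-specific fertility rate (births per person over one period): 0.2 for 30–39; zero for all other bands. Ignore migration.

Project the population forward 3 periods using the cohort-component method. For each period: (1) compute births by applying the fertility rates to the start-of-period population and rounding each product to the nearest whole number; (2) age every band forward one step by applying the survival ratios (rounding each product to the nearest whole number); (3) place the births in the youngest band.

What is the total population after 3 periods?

[period 1]
Births: 920 × 0.2 = 184
10–19: 1530 × 0.948 = 1450
20–29: 2150 × 0.966 = 2077
30–39: 780 × 0.948 = 739
40–49: 920 × 0.922 = 848
50–59: 1580 × 0.933 = 1474
60+: 460 × 0.932 + 520 × 0.36 = 429 + 187 = 616
Population now: 0–9=184, 10–19=1450, 20–29=2077, 30–39=739, 40–49=848, 50–59=1474, 60+=616
[period 2]
Births: 739 × 0.2 = 148
10–19: 184 × 0.948 = 174
20–29: 1450 × 0.966 = 1401
30–39: 2077 × 0.948 = 1969
40–49: 739 × 0.922 = 681
50–59: 848 × 0.933 = 791
60+: 1474 × 0.932 + 616 × 0.36 = 1374 + 222 = 1596
Population now: 0–9=148, 10–19=174, 20–29=1401, 30–39=1969, 40–49=681, 50–59=791, 60+=1596
[period 3]
Births: 1969 × 0.2 = 394
10–19: 148 × 0.948 = 140
20–29: 174 × 0.966 = 168
30–39: 1401 × 0.948 = 1328
40–49: 1969 × 0.922 = 1815
50–59: 681 × 0.933 = 635
60+: 791 × 0.932 + 1596 × 0.36 = 737 + 575 = 1312
Population now: 0–9=394, 10–19=140, 20–29=168, 30–39=1328, 40–49=1815, 50–59=635, 60+=1312
Total after period 3: 394 + 140 + 168 + 1328 + 1815 + 635 + 1312 = 5792

5792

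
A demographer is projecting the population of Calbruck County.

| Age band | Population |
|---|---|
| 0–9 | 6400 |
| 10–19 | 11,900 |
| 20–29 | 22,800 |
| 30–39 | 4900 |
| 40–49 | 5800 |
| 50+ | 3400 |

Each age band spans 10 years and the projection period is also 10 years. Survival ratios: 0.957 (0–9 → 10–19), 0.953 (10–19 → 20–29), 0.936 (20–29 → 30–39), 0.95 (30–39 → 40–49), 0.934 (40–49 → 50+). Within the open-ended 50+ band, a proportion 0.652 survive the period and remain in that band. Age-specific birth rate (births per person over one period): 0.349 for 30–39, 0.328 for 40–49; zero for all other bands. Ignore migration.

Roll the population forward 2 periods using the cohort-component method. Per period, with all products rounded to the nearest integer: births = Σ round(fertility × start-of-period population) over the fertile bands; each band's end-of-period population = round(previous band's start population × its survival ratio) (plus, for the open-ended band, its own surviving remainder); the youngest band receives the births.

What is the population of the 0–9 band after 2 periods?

Numbering the groups 1..6 from youngest to oldest:
[period 1]
Births: 4900 * 0.349 = 1710 ; 5800 * 0.328 = 1902 → 3612
Group 2: 6400 * 0.957 = 6125
Group 3: 11900 * 0.953 = 11341
Group 4: 22800 * 0.936 = 21341
Group 5: 4900 * 0.95 = 4655
Group 6: 5800 * 0.934 + 3400 * 0.652 = 5417 + 2217 = 7634
End of period: [3612, 6125, 11341, 21341, 4655, 7634]
[period 2]
Births: 21341 * 0.349 = 7448 ; 4655 * 0.328 = 1527 → 8975
Group 2: 3612 * 0.957 = 3457
Group 3: 6125 * 0.953 = 5837
Group 4: 11341 * 0.936 = 10615
Group 5: 21341 * 0.95 = 20274
Group 6: 4655 * 0.934 + 7634 * 0.652 = 4348 + 4977 = 9325
End of period: [8975, 3457, 5837, 10615, 20274, 9325]

8975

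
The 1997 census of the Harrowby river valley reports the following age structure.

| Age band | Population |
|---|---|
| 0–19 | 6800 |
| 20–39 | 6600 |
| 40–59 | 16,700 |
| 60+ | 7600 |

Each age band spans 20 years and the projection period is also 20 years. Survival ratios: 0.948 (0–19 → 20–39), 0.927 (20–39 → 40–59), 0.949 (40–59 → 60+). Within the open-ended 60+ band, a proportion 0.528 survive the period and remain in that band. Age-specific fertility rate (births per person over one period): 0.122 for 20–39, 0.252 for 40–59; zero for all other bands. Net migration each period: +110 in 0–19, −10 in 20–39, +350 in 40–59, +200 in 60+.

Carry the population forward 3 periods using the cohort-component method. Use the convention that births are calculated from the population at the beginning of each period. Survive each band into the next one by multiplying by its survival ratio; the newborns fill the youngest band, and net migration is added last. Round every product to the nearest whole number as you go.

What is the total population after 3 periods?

24653

Call the groups 1 to 4, youngest first.
Period 1.
Births: 6600 × 0.122 = 805 ; 16700 × 0.252 = 4208 → total 5013
Group 2: 6800 × 0.948 = 6446
Group 3: 6600 × 0.927 = 6118
Group 4: 16700 × 0.949 + 7600 × 0.528 = 15848 + 4013 = 19861
Net migration: Group 1 + 110 → 5123; Group 2 − 10 → 6436; Group 3 + 350 → 6468; Group 4 + 200 → 20061
End of period: [5123, 6436, 6468, 20061]
Period 2.
Births: 6436 × 0.122 = 785 ; 6468 × 0.252 = 1630 → total 2415
Group 2: 5123 × 0.948 = 4857
Group 3: 6436 × 0.927 = 5966
Group 4: 6468 × 0.949 + 20061 × 0.528 = 6138 + 10592 = 16730
Net migration: Group 1 + 110 → 2525; Group 2 − 10 → 4847; Group 3 + 350 → 6316; Group 4 + 200 → 16930
End of period: [2525, 4847, 6316, 16930]
Period 3.
Births: 4847 × 0.122 = 591 ; 6316 × 0.252 = 1592 → total 2183
Group 2: 2525 × 0.948 = 2394
Group 3: 4847 × 0.927 = 4493
Group 4: 6316 × 0.949 + 16930 × 0.528 = 5994 + 8939 = 14933
Net migration: Group 1 + 110 → 2293; Group 2 − 10 → 2384; Group 3 + 350 → 4843; Group 4 + 200 → 15133
End of period: [2293, 2384, 4843, 15133]
Total after period 3: 2293 + 2384 + 4843 + 15133 = 24653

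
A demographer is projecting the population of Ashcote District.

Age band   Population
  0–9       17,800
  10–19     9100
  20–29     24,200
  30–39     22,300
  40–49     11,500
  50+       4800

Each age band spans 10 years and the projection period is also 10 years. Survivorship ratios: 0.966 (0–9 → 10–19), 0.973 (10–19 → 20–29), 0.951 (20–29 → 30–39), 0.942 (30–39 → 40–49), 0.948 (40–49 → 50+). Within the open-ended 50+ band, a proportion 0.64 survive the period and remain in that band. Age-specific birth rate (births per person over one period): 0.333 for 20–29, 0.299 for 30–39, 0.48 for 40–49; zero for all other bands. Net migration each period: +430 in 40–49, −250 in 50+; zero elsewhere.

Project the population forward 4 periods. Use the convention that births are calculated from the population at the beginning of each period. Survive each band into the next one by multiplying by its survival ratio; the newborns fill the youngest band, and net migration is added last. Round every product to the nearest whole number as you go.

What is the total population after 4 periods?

Period 1:
Births: 24200 × 0.333 = 8059, 22300 × 0.299 = 6668, 11500 × 0.48 = 5520 ⇒ total 20247
10–19: 17800 × 0.966 = 17195
20–29: 9100 × 0.973 = 8854
30–39: 24200 × 0.951 = 23014
40–49: 22300 × 0.942 = 21007
50+: 11500 × 0.948 + 4800 × 0.64 = 10902 + 3072 = 13974
Net migration: 40–49 + 430 → 21437; 50+ − 250 → 13724
Giving 20247 / 17195 / 8854 / 23014 / 21437 / 13724.
Period 2:
Births: 8854 × 0.333 = 2948, 23014 × 0.299 = 6881, 21437 × 0.48 = 10290 ⇒ total 20119
10–19: 20247 × 0.966 = 19559
20–29: 17195 × 0.973 = 16731
30–39: 8854 × 0.951 = 8420
40–49: 23014 × 0.942 = 21679
50+: 21437 × 0.948 + 13724 × 0.64 = 20322 + 8783 = 29105
Net migration: 40–49 + 430 → 22109; 50+ − 250 → 28855
Giving 20119 / 19559 / 16731 / 8420 / 22109 / 28855.
Period 3:
Births: 16731 × 0.333 = 5571, 8420 × 0.299 = 2518, 22109 × 0.48 = 10612 ⇒ total 18701
10–19: 20119 × 0.966 = 19435
20–29: 19559 × 0.973 = 19031
30–39: 16731 × 0.951 = 15911
40–49: 8420 × 0.942 = 7932
50+: 22109 × 0.948 + 28855 × 0.64 = 20959 + 18467 = 39426
Net migration: 40–49 + 430 → 8362; 50+ − 250 → 39176
Giving 18701 / 19435 / 19031 / 15911 / 8362 / 39176.
Period 4:
Births: 19031 × 0.333 = 6337, 15911 × 0.299 = 4757, 8362 × 0.48 = 4014 ⇒ total 15108
10–19: 18701 × 0.966 = 18065
20–29: 19435 × 0.973 = 18910
30–39: 19031 × 0.951 = 18098
40–49: 15911 × 0.942 = 14988
50+: 8362 × 0.948 + 39176 × 0.64 = 7927 + 25073 = 33000
Net migration: 40–49 + 430 → 15418; 50+ − 250 → 32750
Giving 15108 / 18065 / 18910 / 18098 / 15418 / 32750.
Total after period 4: 15108 + 18065 + 18910 + 18098 + 15418 + 32750 = 118349

118349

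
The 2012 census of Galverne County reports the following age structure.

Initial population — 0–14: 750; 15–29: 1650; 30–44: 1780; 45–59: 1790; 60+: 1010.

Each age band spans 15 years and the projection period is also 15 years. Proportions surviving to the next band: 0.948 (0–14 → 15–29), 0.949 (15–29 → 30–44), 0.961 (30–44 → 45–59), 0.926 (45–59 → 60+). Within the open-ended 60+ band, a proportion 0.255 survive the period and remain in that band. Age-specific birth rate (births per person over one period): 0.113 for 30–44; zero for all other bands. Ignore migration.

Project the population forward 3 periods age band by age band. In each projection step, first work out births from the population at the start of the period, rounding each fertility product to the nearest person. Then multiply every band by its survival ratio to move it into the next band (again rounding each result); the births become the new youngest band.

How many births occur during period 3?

Period 1:
Births: 1780 × 0.113 = 201
15–29: 750 × 0.948 = 711
30–44: 1650 × 0.949 = 1566
45–59: 1780 × 0.961 = 1711
60+: 1790 × 0.926 + 1010 × 0.255 = 1658 + 258 = 1916
Giving 201 / 711 / 1566 / 1711 / 1916.
Period 2:
Births: 1566 × 0.113 = 177
15–29: 201 × 0.948 = 191
30–44: 711 × 0.949 = 675
45–59: 1566 × 0.961 = 1505
60+: 1711 × 0.926 + 1916 × 0.255 = 1584 + 489 = 2073
Giving 177 / 191 / 675 / 1505 / 2073.
Period 3:
Births: 675 × 0.113 = 76
15–29: 177 × 0.948 = 168
30–44: 191 × 0.949 = 181
45–59: 675 × 0.961 = 649
60+: 1505 × 0.926 + 2073 × 0.255 = 1394 + 529 = 1923
Giving 76 / 168 / 181 / 649 / 1923.

76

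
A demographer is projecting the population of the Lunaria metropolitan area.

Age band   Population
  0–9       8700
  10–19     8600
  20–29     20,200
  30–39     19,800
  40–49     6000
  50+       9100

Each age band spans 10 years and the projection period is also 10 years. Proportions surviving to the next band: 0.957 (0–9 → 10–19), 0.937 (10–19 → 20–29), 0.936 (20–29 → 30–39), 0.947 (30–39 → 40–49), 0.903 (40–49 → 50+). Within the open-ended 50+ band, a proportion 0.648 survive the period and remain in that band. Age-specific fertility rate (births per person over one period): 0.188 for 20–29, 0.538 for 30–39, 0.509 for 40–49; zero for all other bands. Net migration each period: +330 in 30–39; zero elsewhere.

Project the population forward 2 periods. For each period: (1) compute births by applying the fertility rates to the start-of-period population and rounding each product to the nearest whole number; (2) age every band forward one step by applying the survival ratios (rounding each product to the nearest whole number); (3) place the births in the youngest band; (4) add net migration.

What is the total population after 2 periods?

(Groups numbered youngest = 1 to oldest = 6.)
Period 1.
Births: 20200 × 0.188 = 3798 ; 19800 × 0.538 = 10652 ; 6000 × 0.509 = 3054 → 17504
Group 2: 8700 × 0.957 = 8326
Group 3: 8600 × 0.937 = 8058
Group 4: 20200 × 0.936 = 18907
Group 5: 19800 × 0.947 = 18751
Group 6: 6000 × 0.903 + 9100 × 0.648 = 5418 + 5897 = 11315
Net migration: Group 4 + 330 → 19237
Population now: 0–9=17504, 10–19=8326, 20–29=8058, 30–39=19237, 40–49=18751, 50+=11315
Period 2.
Births: 8058 × 0.188 = 1515 ; 19237 × 0.538 = 10350 ; 18751 × 0.509 = 9544 → 21409
Group 2: 17504 × 0.957 = 16751
Group 3: 8326 × 0.937 = 7801
Group 4: 8058 × 0.936 = 7542
Group 5: 19237 × 0.947 = 18217
Group 6: 18751 × 0.903 + 11315 × 0.648 = 16932 + 7332 = 24264
Net migration: Group 4 + 330 → 7872
Population now: 0–9=21409, 10–19=16751, 20–29=7801, 30–39=7872, 40–49=18217, 50+=24264
Total after period 2: 21409 + 16751 + 7801 + 7872 + 18217 + 24264 = 96314

96314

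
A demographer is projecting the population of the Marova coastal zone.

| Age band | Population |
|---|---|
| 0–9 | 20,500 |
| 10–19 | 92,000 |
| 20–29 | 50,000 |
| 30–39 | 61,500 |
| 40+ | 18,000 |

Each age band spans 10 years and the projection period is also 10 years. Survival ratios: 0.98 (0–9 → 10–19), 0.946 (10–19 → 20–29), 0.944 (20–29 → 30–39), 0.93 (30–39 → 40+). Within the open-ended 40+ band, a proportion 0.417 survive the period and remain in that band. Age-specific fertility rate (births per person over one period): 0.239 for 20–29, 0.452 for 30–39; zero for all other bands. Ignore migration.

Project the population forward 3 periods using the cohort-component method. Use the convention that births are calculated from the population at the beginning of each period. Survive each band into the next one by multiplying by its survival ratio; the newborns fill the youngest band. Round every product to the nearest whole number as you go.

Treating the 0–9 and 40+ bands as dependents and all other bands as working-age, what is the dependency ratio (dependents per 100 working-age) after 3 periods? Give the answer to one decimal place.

Period 1:
Births: 50000 * 0.239 = 11950  |  61500 * 0.452 = 27798 → 39748
10–19: 20500 * 0.98 = 20090
20–29: 92000 * 0.946 = 87032
30–39: 50000 * 0.944 = 47200
40+: 61500 * 0.93 + 18000 * 0.417 = 57195 + 7506 = 64701
End of period: [39748, 20090, 87032, 47200, 64701]
Period 2:
Births: 87032 * 0.239 = 20801  |  47200 * 0.452 = 21334 → 42135
10–19: 39748 * 0.98 = 38953
20–29: 20090 * 0.946 = 19005
30–39: 87032 * 0.944 = 82158
40+: 47200 * 0.93 + 64701 * 0.417 = 43896 + 26980 = 70876
End of period: [42135, 38953, 19005, 82158, 70876]
Period 3:
Births: 19005 * 0.239 = 4542  |  82158 * 0.452 = 37135 → 41677
10–19: 42135 * 0.98 = 41292
20–29: 38953 * 0.946 = 36850
30–39: 19005 * 0.944 = 17941
40+: 82158 * 0.93 + 70876 * 0.417 = 76407 + 29555 = 105962
End of period: [41677, 41292, 36850, 17941, 105962]
Dependents (band 0–9 + band 40+) = 41677 + 105962 = 147639; working-age = 96083; ratio = 147639/96083 × 100 = 153.7

153.7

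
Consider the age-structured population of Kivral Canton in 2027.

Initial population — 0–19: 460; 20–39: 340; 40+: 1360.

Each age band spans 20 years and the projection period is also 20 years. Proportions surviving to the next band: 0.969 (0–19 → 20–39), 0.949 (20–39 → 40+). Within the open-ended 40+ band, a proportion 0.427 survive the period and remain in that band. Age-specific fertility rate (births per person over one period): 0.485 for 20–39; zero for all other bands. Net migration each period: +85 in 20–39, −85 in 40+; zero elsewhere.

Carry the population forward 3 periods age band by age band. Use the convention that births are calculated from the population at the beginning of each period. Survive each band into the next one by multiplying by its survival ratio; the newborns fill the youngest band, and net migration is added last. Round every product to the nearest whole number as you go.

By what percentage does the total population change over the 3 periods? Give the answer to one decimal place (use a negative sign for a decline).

Let band 1 be 0–19 through band 3 = 40+.
After projecting period 1:
Births: 340 × 0.485 = 165
Band 2: 460 × 0.969 = 446
Band 3: 340 × 0.949 + 1360 × 0.427 = 323 + 581 = 904
Net migration: Band 2 + 85 → 531; Band 3 − 85 → 819
Population now: 0–19=165, 20–39=531, 40+=819
After projecting period 2:
Births: 531 × 0.485 = 258
Band 2: 165 × 0.969 = 160
Band 3: 531 × 0.949 + 819 × 0.427 = 504 + 350 = 854
Net migration: Band 2 + 85 → 245; Band 3 − 85 → 769
Population now: 0–19=258, 20–39=245, 40+=769
After projecting period 3:
Births: 245 × 0.485 = 119
Band 2: 258 × 0.969 = 250
Band 3: 245 × 0.949 + 769 × 0.427 = 233 + 328 = 561
Net migration: Band 2 + 85 → 335; Band 3 − 85 → 476
Population now: 0–19=119, 20–39=335, 40+=476
Total: 2160 → 930; change = -1230; percentage change = -56.9%

-56.9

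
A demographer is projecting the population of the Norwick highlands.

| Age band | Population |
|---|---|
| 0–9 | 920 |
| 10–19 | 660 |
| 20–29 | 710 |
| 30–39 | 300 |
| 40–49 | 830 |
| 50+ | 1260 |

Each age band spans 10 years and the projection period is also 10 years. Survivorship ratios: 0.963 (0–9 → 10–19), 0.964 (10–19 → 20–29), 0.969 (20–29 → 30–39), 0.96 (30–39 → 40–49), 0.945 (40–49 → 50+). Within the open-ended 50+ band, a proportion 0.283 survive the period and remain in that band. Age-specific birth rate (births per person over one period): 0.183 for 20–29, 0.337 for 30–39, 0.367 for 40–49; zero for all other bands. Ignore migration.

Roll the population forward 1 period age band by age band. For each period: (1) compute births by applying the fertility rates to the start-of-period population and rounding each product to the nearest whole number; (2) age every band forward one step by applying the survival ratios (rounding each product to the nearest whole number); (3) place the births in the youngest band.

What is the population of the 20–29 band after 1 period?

Call the groups 1 to 6, youngest first.
Period 1:
Births: 710 × 0.183 = 130 ; 300 × 0.337 = 101 ; 830 × 0.367 = 305 ⇒ total 536
Group 2: 920 × 0.963 = 886
Group 3: 660 × 0.964 = 636
Group 4: 710 × 0.969 = 688
Group 5: 300 × 0.96 = 288
Group 6: 830 × 0.945 + 1260 × 0.283 = 784 + 357 = 1141
→ [536, 886, 636, 688, 288, 1141]

636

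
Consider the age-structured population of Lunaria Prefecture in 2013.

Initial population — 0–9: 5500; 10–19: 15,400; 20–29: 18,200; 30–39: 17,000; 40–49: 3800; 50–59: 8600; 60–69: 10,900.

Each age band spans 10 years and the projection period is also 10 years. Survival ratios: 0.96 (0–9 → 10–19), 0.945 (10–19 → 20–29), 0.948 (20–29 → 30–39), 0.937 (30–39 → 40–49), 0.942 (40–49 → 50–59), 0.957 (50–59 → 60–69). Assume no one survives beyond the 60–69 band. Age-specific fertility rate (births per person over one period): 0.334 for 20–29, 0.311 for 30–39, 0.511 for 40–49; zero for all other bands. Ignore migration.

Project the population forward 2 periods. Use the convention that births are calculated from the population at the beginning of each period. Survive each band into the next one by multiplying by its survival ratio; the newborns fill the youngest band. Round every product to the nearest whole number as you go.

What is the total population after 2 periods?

84527

After projecting period 1:
Births: 18200 × 0.334 = 6079 ; 17000 × 0.311 = 5287 ; 3800 × 0.511 = 1942 → 13308
10–19: 5500 × 0.96 = 5280
20–29: 15400 × 0.945 = 14553
30–39: 18200 × 0.948 = 17254
40–49: 17000 × 0.937 = 15929
50–59: 3800 × 0.942 = 3580
60–69: 8600 × 0.957 = 8230
→ [13308, 5280, 14553, 17254, 15929, 3580, 8230]
After projecting period 2:
Births: 14553 × 0.334 = 4861 ; 17254 × 0.311 = 5366 ; 15929 × 0.511 = 8140 → 18367
10–19: 13308 × 0.96 = 12776
20–29: 5280 × 0.945 = 4990
30–39: 14553 × 0.948 = 13796
40–49: 17254 × 0.937 = 16167
50–59: 15929 × 0.942 = 15005
60–69: 3580 × 0.957 = 3426
→ [18367, 12776, 4990, 13796, 16167, 15005, 3426]
Total after period 2: 18367 + 12776 + 4990 + 13796 + 16167 + 15005 + 3426 = 84527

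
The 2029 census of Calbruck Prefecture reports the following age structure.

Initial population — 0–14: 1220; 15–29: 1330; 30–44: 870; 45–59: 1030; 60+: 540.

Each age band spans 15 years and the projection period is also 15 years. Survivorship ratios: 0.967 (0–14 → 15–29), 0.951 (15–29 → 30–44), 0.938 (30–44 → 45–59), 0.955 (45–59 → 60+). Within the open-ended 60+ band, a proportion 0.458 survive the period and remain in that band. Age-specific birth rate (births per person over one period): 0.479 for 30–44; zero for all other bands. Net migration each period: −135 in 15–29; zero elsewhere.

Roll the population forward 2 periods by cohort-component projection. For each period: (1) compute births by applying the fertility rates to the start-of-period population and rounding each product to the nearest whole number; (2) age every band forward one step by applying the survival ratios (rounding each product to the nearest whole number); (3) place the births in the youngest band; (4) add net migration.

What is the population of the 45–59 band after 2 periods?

After projecting period 1:
Births: 870 * 0.479 = 417
15–29: 1220 * 0.967 = 1180
30–44: 1330 * 0.951 = 1265
45–59: 870 * 0.938 = 816
60+: 1030 * 0.955 + 540 * 0.458 = 984 + 247 = 1231
Net migration: 15–29 − 135 → 1045
End of period: [417, 1045, 1265, 816, 1231]
After projecting period 2:
Births: 1265 * 0.479 = 606
15–29: 417 * 0.967 = 403
30–44: 1045 * 0.951 = 994
45–59: 1265 * 0.938 = 1187
60+: 816 * 0.955 + 1231 * 0.458 = 779 + 564 = 1343
Net migration: 15–29 − 135 → 268
End of period: [606, 268, 994, 1187, 1343]

1187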